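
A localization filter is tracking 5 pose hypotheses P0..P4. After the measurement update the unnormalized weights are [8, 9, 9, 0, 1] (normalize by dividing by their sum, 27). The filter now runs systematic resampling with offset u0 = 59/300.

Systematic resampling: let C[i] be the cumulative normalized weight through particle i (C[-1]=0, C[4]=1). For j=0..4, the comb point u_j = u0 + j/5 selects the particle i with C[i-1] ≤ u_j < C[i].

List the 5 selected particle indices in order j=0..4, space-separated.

0 1 1 2 4

C = [8/27, 17/27, 26/27, 26/27, 1]
j=0: u_0=59/300 ∈ [0, 8/27) → index 0
j=1: u_1=119/300 ∈ [8/27, 17/27) → index 1
j=2: u_2=179/300 ∈ [8/27, 17/27) → index 1
j=3: u_3=239/300 ∈ [17/27, 26/27) → index 2
j=4: u_4=299/300 ∈ [26/27, 1) → index 4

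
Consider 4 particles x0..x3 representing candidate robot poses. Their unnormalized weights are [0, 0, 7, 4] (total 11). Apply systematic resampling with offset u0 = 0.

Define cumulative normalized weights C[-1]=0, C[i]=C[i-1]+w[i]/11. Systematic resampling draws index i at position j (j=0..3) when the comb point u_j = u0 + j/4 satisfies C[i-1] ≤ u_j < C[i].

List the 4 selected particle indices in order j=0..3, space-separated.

2 2 2 3

C = [0, 0, 7/11, 1]
j=0: u_0=0 ∈ [0, 7/11) → index 2
j=1: u_1=1/4 ∈ [0, 7/11) → index 2
j=2: u_2=1/2 ∈ [0, 7/11) → index 2
j=3: u_3=3/4 ∈ [7/11, 1) → index 3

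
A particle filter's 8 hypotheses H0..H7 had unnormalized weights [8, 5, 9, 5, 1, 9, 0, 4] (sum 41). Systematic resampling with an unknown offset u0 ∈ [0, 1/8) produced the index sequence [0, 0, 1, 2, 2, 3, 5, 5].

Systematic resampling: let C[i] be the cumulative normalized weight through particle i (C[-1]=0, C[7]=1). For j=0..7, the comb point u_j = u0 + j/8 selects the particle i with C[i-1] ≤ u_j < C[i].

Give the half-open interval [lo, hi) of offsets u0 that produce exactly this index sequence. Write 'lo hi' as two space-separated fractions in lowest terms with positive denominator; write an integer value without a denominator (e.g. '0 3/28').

0 9/328

C = [8/41, 13/41, 22/41, 27/41, 28/41, 37/41, 37/41, 1]
j=0 picked index 0: u0 ∈ [0, 8/41)
j=1 picked index 0: u0 ∈ [-1/8, 23/328)
j=2 picked index 1: u0 ∈ [-9/164, 11/164)
j=3 picked index 2: u0 ∈ [-19/328, 53/328)
j=4 picked index 2: u0 ∈ [-15/82, 3/82)
j=5 picked index 3: u0 ∈ [-29/328, 11/328)
j=6 picked index 5: u0 ∈ [-11/164, 25/164)
j=7 picked index 5: u0 ∈ [-63/328, 9/328)
intersection: [0, 9/328)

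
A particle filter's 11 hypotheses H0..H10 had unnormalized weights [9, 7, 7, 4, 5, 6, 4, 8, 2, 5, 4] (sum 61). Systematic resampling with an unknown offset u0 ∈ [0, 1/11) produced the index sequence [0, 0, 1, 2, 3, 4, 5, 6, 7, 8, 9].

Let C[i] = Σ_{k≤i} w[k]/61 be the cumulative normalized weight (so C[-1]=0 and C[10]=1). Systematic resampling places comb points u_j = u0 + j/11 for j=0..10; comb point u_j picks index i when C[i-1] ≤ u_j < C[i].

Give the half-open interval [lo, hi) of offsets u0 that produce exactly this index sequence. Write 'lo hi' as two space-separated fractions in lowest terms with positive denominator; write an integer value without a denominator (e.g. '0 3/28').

C = [9/61, 16/61, 23/61, 27/61, 32/61, 38/61, 42/61, 50/61, 52/61, 57/61, 1]
j=0 picked index 0: u0 ∈ [0, 9/61)
j=1 picked index 0: u0 ∈ [-1/11, 38/671)
j=2 picked index 1: u0 ∈ [-23/671, 54/671)
j=3 picked index 2: u0 ∈ [-7/671, 70/671)
j=4 picked index 3: u0 ∈ [9/671, 53/671)
j=5 picked index 4: u0 ∈ [-8/671, 47/671)
j=6 picked index 5: u0 ∈ [-14/671, 52/671)
j=7 picked index 6: u0 ∈ [-9/671, 35/671)
j=8 picked index 7: u0 ∈ [-26/671, 62/671)
j=9 picked index 8: u0 ∈ [1/671, 23/671)
j=10 picked index 9: u0 ∈ [-38/671, 17/671)
intersection: [9/671, 17/671)

9/671 17/671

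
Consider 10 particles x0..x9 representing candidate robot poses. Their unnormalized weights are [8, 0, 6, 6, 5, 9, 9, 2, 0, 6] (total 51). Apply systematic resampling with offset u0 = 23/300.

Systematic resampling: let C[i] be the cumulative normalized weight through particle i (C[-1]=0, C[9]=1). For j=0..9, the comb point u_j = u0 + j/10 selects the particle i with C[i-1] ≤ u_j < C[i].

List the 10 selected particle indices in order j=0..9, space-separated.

0 2 3 3 4 5 6 6 7 9

C = [8/51, 8/51, 14/51, 20/51, 25/51, 2/3, 43/51, 15/17, 15/17, 1]
j=0: u_0=23/300 ∈ [0, 8/51) → index 0
j=1: u_1=53/300 ∈ [8/51, 14/51) → index 2
j=2: u_2=83/300 ∈ [14/51, 20/51) → index 3
j=3: u_3=113/300 ∈ [14/51, 20/51) → index 3
j=4: u_4=143/300 ∈ [20/51, 25/51) → index 4
j=5: u_5=173/300 ∈ [25/51, 2/3) → index 5
j=6: u_6=203/300 ∈ [2/3, 43/51) → index 6
j=7: u_7=233/300 ∈ [2/3, 43/51) → index 6
j=8: u_8=263/300 ∈ [43/51, 15/17) → index 7
j=9: u_9=293/300 ∈ [15/17, 1) → index 9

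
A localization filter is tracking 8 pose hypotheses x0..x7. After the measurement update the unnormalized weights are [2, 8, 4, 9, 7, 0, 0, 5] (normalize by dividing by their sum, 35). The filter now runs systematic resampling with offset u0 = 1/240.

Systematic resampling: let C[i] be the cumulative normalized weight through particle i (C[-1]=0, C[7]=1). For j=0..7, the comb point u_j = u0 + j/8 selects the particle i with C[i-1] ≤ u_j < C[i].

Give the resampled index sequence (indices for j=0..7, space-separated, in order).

C = [2/35, 2/7, 2/5, 23/35, 6/7, 6/7, 6/7, 1]
j=0: u_0=1/240 ∈ [0, 2/35) → index 0
j=1: u_1=31/240 ∈ [2/35, 2/7) → index 1
j=2: u_2=61/240 ∈ [2/35, 2/7) → index 1
j=3: u_3=91/240 ∈ [2/7, 2/5) → index 2
j=4: u_4=121/240 ∈ [2/5, 23/35) → index 3
j=5: u_5=151/240 ∈ [2/5, 23/35) → index 3
j=6: u_6=181/240 ∈ [23/35, 6/7) → index 4
j=7: u_7=211/240 ∈ [6/7, 1) → index 7

0 1 1 2 3 3 4 7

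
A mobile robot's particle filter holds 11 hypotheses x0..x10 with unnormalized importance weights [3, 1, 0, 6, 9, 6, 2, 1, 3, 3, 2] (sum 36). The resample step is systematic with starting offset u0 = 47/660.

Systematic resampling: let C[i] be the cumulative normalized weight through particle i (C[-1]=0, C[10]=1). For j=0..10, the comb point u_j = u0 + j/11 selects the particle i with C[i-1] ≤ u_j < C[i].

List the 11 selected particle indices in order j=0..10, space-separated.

0 3 3 4 4 4 5 6 8 9 10

C = [1/12, 1/9, 1/9, 5/18, 19/36, 25/36, 3/4, 7/9, 31/36, 17/18, 1]
j=0: u_0=47/660 ∈ [0, 1/12) → index 0
j=1: u_1=107/660 ∈ [1/9, 5/18) → index 3
j=2: u_2=167/660 ∈ [1/9, 5/18) → index 3
j=3: u_3=227/660 ∈ [5/18, 19/36) → index 4
j=4: u_4=287/660 ∈ [5/18, 19/36) → index 4
j=5: u_5=347/660 ∈ [5/18, 19/36) → index 4
j=6: u_6=37/60 ∈ [19/36, 25/36) → index 5
j=7: u_7=467/660 ∈ [25/36, 3/4) → index 6
j=8: u_8=527/660 ∈ [7/9, 31/36) → index 8
j=9: u_9=587/660 ∈ [31/36, 17/18) → index 9
j=10: u_10=647/660 ∈ [17/18, 1) → index 10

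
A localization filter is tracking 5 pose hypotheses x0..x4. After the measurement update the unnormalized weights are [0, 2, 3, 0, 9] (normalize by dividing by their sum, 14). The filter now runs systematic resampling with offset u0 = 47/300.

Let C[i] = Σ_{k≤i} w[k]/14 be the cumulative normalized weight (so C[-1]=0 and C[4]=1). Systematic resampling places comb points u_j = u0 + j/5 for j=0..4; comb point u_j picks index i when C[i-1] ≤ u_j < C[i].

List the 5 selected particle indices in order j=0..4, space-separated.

2 2 4 4 4

C = [0, 1/7, 5/14, 5/14, 1]
j=0: u_0=47/300 ∈ [1/7, 5/14) → index 2
j=1: u_1=107/300 ∈ [1/7, 5/14) → index 2
j=2: u_2=167/300 ∈ [5/14, 1) → index 4
j=3: u_3=227/300 ∈ [5/14, 1) → index 4
j=4: u_4=287/300 ∈ [5/14, 1) → index 4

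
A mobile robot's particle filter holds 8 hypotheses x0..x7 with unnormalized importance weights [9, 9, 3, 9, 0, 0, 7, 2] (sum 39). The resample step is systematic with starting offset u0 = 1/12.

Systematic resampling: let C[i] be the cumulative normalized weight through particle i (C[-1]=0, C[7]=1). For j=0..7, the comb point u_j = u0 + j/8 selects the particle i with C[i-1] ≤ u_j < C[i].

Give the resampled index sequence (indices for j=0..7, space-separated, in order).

0 0 1 1 3 3 6 7

C = [3/13, 6/13, 7/13, 10/13, 10/13, 10/13, 37/39, 1]
j=0: u_0=1/12 ∈ [0, 3/13) → index 0
j=1: u_1=5/24 ∈ [0, 3/13) → index 0
j=2: u_2=1/3 ∈ [3/13, 6/13) → index 1
j=3: u_3=11/24 ∈ [3/13, 6/13) → index 1
j=4: u_4=7/12 ∈ [7/13, 10/13) → index 3
j=5: u_5=17/24 ∈ [7/13, 10/13) → index 3
j=6: u_6=5/6 ∈ [10/13, 37/39) → index 6
j=7: u_7=23/24 ∈ [37/39, 1) → index 7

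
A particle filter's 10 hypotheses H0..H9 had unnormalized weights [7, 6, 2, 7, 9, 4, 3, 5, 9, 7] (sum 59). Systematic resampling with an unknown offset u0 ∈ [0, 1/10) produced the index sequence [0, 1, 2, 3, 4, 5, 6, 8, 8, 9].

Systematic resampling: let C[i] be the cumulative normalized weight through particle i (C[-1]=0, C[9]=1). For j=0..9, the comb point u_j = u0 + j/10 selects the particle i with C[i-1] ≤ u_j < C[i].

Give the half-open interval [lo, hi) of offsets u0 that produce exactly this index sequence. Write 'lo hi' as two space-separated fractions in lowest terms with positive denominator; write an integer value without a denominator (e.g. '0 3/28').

C = [7/59, 13/59, 15/59, 22/59, 31/59, 35/59, 38/59, 43/59, 52/59, 1]
j=0 picked index 0: u0 ∈ [0, 7/59)
j=1 picked index 1: u0 ∈ [11/590, 71/590)
j=2 picked index 2: u0 ∈ [6/295, 16/295)
j=3 picked index 3: u0 ∈ [-27/590, 43/590)
j=4 picked index 4: u0 ∈ [-8/295, 37/295)
j=5 picked index 5: u0 ∈ [3/118, 11/118)
j=6 picked index 6: u0 ∈ [-2/295, 13/295)
j=7 picked index 8: u0 ∈ [17/590, 107/590)
j=8 picked index 8: u0 ∈ [-21/295, 24/295)
j=9 picked index 9: u0 ∈ [-11/590, 1/10)
intersection: [17/590, 13/295)

17/590 13/295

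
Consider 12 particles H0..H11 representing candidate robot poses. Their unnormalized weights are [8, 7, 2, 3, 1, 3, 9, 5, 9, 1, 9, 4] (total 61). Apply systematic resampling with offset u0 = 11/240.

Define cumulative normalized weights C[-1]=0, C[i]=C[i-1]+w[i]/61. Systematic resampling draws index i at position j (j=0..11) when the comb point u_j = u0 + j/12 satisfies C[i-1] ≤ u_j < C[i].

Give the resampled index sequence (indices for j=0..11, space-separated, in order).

0 0 1 3 5 6 7 8 8 10 10 11

C = [8/61, 15/61, 17/61, 20/61, 21/61, 24/61, 33/61, 38/61, 47/61, 48/61, 57/61, 1]
j=0: u_0=11/240 ∈ [0, 8/61) → index 0
j=1: u_1=31/240 ∈ [0, 8/61) → index 0
j=2: u_2=17/80 ∈ [8/61, 15/61) → index 1
j=3: u_3=71/240 ∈ [17/61, 20/61) → index 3
j=4: u_4=91/240 ∈ [21/61, 24/61) → index 5
j=5: u_5=37/80 ∈ [24/61, 33/61) → index 6
j=6: u_6=131/240 ∈ [33/61, 38/61) → index 7
j=7: u_7=151/240 ∈ [38/61, 47/61) → index 8
j=8: u_8=57/80 ∈ [38/61, 47/61) → index 8
j=9: u_9=191/240 ∈ [48/61, 57/61) → index 10
j=10: u_10=211/240 ∈ [48/61, 57/61) → index 10
j=11: u_11=77/80 ∈ [57/61, 1) → index 11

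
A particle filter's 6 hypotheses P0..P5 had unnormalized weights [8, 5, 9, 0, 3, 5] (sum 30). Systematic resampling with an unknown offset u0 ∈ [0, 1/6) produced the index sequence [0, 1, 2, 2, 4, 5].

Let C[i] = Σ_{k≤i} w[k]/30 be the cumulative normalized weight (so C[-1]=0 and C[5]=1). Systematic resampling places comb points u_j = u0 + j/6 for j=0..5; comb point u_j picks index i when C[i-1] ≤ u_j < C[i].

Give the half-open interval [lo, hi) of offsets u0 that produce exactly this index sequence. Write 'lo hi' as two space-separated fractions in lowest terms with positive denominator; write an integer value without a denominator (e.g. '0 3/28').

C = [4/15, 13/30, 11/15, 11/15, 5/6, 1]
j=0 picked index 0: u0 ∈ [0, 4/15)
j=1 picked index 1: u0 ∈ [1/10, 4/15)
j=2 picked index 2: u0 ∈ [1/10, 2/5)
j=3 picked index 2: u0 ∈ [-1/15, 7/30)
j=4 picked index 4: u0 ∈ [1/15, 1/6)
j=5 picked index 5: u0 ∈ [0, 1/6)
intersection: [1/10, 1/6)

1/10 1/6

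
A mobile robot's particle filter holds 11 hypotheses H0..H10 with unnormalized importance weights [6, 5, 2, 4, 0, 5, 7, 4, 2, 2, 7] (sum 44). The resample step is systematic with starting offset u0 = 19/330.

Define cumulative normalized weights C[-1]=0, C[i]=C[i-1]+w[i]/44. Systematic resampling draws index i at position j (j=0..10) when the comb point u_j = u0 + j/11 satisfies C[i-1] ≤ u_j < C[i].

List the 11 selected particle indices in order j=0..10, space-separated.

C = [3/22, 1/4, 13/44, 17/44, 17/44, 1/2, 29/44, 3/4, 35/44, 37/44, 1]
j=0: u_0=19/330 ∈ [0, 3/22) → index 0
j=1: u_1=49/330 ∈ [3/22, 1/4) → index 1
j=2: u_2=79/330 ∈ [3/22, 1/4) → index 1
j=3: u_3=109/330 ∈ [13/44, 17/44) → index 3
j=4: u_4=139/330 ∈ [17/44, 1/2) → index 5
j=5: u_5=169/330 ∈ [1/2, 29/44) → index 6
j=6: u_6=199/330 ∈ [1/2, 29/44) → index 6
j=7: u_7=229/330 ∈ [29/44, 3/4) → index 7
j=8: u_8=259/330 ∈ [3/4, 35/44) → index 8
j=9: u_9=289/330 ∈ [37/44, 1) → index 10
j=10: u_10=29/30 ∈ [37/44, 1) → index 10

0 1 1 3 5 6 6 7 8 10 10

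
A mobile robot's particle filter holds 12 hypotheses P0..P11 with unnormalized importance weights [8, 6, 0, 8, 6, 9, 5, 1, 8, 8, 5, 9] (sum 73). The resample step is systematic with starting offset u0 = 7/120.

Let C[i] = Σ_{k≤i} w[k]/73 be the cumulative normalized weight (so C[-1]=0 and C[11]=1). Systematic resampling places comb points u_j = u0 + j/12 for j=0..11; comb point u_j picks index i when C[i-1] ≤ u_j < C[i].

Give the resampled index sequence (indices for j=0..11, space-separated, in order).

0 1 3 4 5 5 6 8 9 10 11 11

C = [8/73, 14/73, 14/73, 22/73, 28/73, 37/73, 42/73, 43/73, 51/73, 59/73, 64/73, 1]
j=0: u_0=7/120 ∈ [0, 8/73) → index 0
j=1: u_1=17/120 ∈ [8/73, 14/73) → index 1
j=2: u_2=9/40 ∈ [14/73, 22/73) → index 3
j=3: u_3=37/120 ∈ [22/73, 28/73) → index 4
j=4: u_4=47/120 ∈ [28/73, 37/73) → index 5
j=5: u_5=19/40 ∈ [28/73, 37/73) → index 5
j=6: u_6=67/120 ∈ [37/73, 42/73) → index 6
j=7: u_7=77/120 ∈ [43/73, 51/73) → index 8
j=8: u_8=29/40 ∈ [51/73, 59/73) → index 9
j=9: u_9=97/120 ∈ [59/73, 64/73) → index 10
j=10: u_10=107/120 ∈ [64/73, 1) → index 11
j=11: u_11=39/40 ∈ [64/73, 1) → index 11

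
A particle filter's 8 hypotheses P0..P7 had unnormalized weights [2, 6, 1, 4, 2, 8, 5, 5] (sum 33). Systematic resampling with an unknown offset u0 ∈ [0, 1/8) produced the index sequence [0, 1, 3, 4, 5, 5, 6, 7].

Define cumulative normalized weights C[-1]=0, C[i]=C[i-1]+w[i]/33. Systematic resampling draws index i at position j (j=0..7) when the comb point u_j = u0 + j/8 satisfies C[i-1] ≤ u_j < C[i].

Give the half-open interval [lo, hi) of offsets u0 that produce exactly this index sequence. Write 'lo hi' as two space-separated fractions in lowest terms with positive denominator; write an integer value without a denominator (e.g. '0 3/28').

1/44 2/33

C = [2/33, 8/33, 3/11, 13/33, 5/11, 23/33, 28/33, 1]
j=0 picked index 0: u0 ∈ [0, 2/33)
j=1 picked index 1: u0 ∈ [-17/264, 31/264)
j=2 picked index 3: u0 ∈ [1/44, 19/132)
j=3 picked index 4: u0 ∈ [5/264, 7/88)
j=4 picked index 5: u0 ∈ [-1/22, 13/66)
j=5 picked index 5: u0 ∈ [-15/88, 19/264)
j=6 picked index 6: u0 ∈ [-7/132, 13/132)
j=7 picked index 7: u0 ∈ [-7/264, 1/8)
intersection: [1/44, 2/33)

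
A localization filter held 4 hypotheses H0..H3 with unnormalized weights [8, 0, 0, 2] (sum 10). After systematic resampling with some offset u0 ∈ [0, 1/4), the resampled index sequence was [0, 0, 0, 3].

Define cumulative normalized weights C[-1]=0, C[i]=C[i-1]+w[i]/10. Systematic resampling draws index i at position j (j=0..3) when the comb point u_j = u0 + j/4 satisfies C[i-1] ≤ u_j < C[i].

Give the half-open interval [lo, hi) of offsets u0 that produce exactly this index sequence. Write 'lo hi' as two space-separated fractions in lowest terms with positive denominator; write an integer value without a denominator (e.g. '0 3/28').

1/20 1/4

C = [4/5, 4/5, 4/5, 1]
j=0 picked index 0: u0 ∈ [0, 4/5)
j=1 picked index 0: u0 ∈ [-1/4, 11/20)
j=2 picked index 0: u0 ∈ [-1/2, 3/10)
j=3 picked index 3: u0 ∈ [1/20, 1/4)
intersection: [1/20, 1/4)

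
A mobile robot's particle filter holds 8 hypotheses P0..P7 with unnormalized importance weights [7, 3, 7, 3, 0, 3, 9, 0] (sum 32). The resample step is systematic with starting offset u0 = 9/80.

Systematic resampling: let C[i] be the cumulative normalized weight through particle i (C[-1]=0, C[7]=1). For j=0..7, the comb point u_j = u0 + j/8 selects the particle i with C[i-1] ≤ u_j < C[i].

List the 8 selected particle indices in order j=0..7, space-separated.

C = [7/32, 5/16, 17/32, 5/8, 5/8, 23/32, 1, 1]
j=0: u_0=9/80 ∈ [0, 7/32) → index 0
j=1: u_1=19/80 ∈ [7/32, 5/16) → index 1
j=2: u_2=29/80 ∈ [5/16, 17/32) → index 2
j=3: u_3=39/80 ∈ [5/16, 17/32) → index 2
j=4: u_4=49/80 ∈ [17/32, 5/8) → index 3
j=5: u_5=59/80 ∈ [23/32, 1) → index 6
j=6: u_6=69/80 ∈ [23/32, 1) → index 6
j=7: u_7=79/80 ∈ [23/32, 1) → index 6

0 1 2 2 3 6 6 6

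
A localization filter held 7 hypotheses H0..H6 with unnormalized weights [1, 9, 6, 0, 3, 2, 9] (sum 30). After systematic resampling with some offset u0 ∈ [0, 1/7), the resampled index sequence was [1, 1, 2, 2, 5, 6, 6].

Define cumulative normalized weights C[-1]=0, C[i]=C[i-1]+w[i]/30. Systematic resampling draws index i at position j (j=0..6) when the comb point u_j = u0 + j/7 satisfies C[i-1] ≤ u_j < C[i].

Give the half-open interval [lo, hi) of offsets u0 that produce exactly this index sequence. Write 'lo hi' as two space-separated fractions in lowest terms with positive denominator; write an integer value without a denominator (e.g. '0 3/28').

13/210 11/105

C = [1/30, 1/3, 8/15, 8/15, 19/30, 7/10, 1]
j=0 picked index 1: u0 ∈ [1/30, 1/3)
j=1 picked index 1: u0 ∈ [-23/210, 4/21)
j=2 picked index 2: u0 ∈ [1/21, 26/105)
j=3 picked index 2: u0 ∈ [-2/21, 11/105)
j=4 picked index 5: u0 ∈ [13/210, 9/70)
j=5 picked index 6: u0 ∈ [-1/70, 2/7)
j=6 picked index 6: u0 ∈ [-11/70, 1/7)
intersection: [13/210, 11/105)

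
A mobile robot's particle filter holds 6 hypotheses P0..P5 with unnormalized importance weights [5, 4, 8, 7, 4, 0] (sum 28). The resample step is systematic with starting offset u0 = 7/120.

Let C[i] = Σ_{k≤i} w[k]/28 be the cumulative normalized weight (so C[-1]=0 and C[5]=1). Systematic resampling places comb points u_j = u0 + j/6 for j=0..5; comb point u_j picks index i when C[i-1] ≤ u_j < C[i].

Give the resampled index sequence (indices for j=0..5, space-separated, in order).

C = [5/28, 9/28, 17/28, 6/7, 1, 1]
j=0: u_0=7/120 ∈ [0, 5/28) → index 0
j=1: u_1=9/40 ∈ [5/28, 9/28) → index 1
j=2: u_2=47/120 ∈ [9/28, 17/28) → index 2
j=3: u_3=67/120 ∈ [9/28, 17/28) → index 2
j=4: u_4=29/40 ∈ [17/28, 6/7) → index 3
j=5: u_5=107/120 ∈ [6/7, 1) → index 4

0 1 2 2 3 4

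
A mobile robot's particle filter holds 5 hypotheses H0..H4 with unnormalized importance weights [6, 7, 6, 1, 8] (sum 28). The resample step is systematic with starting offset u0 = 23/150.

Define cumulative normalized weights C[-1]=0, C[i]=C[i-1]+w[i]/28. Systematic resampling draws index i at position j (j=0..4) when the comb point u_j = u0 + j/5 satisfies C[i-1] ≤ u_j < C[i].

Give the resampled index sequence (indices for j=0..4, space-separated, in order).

0 1 2 4 4

C = [3/14, 13/28, 19/28, 5/7, 1]
j=0: u_0=23/150 ∈ [0, 3/14) → index 0
j=1: u_1=53/150 ∈ [3/14, 13/28) → index 1
j=2: u_2=83/150 ∈ [13/28, 19/28) → index 2
j=3: u_3=113/150 ∈ [5/7, 1) → index 4
j=4: u_4=143/150 ∈ [5/7, 1) → index 4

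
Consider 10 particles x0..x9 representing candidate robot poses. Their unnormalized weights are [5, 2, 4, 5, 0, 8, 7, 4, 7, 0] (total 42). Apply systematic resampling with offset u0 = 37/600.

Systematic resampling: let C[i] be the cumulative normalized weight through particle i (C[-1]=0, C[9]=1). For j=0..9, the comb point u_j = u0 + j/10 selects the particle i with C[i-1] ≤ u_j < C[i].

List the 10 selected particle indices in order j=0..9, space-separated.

0 1 2 3 5 5 6 7 8 8

C = [5/42, 1/6, 11/42, 8/21, 8/21, 4/7, 31/42, 5/6, 1, 1]
j=0: u_0=37/600 ∈ [0, 5/42) → index 0
j=1: u_1=97/600 ∈ [5/42, 1/6) → index 1
j=2: u_2=157/600 ∈ [1/6, 11/42) → index 2
j=3: u_3=217/600 ∈ [11/42, 8/21) → index 3
j=4: u_4=277/600 ∈ [8/21, 4/7) → index 5
j=5: u_5=337/600 ∈ [8/21, 4/7) → index 5
j=6: u_6=397/600 ∈ [4/7, 31/42) → index 6
j=7: u_7=457/600 ∈ [31/42, 5/6) → index 7
j=8: u_8=517/600 ∈ [5/6, 1) → index 8
j=9: u_9=577/600 ∈ [5/6, 1) → index 8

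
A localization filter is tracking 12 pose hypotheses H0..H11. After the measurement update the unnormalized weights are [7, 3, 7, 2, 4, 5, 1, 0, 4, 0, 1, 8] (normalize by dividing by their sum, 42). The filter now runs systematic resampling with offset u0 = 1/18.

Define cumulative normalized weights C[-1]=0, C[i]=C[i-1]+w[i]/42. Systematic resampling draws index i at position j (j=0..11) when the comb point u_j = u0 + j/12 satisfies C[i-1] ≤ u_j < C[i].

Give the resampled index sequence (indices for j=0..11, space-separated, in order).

C = [1/6, 5/21, 17/42, 19/42, 23/42, 2/3, 29/42, 29/42, 11/14, 11/14, 17/21, 1]
j=0: u_0=1/18 ∈ [0, 1/6) → index 0
j=1: u_1=5/36 ∈ [0, 1/6) → index 0
j=2: u_2=2/9 ∈ [1/6, 5/21) → index 1
j=3: u_3=11/36 ∈ [5/21, 17/42) → index 2
j=4: u_4=7/18 ∈ [5/21, 17/42) → index 2
j=5: u_5=17/36 ∈ [19/42, 23/42) → index 4
j=6: u_6=5/9 ∈ [23/42, 2/3) → index 5
j=7: u_7=23/36 ∈ [23/42, 2/3) → index 5
j=8: u_8=13/18 ∈ [29/42, 11/14) → index 8
j=9: u_9=29/36 ∈ [11/14, 17/21) → index 10
j=10: u_10=8/9 ∈ [17/21, 1) → index 11
j=11: u_11=35/36 ∈ [17/21, 1) → index 11

0 0 1 2 2 4 5 5 8 10 11 11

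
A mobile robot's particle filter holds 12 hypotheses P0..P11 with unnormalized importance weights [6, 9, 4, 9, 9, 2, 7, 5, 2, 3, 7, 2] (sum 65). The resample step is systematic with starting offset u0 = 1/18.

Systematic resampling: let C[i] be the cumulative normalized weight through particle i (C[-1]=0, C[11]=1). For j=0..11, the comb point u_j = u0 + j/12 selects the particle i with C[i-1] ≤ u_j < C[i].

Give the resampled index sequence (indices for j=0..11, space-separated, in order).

C = [6/65, 3/13, 19/65, 28/65, 37/65, 3/5, 46/65, 51/65, 53/65, 56/65, 63/65, 1]
j=0: u_0=1/18 ∈ [0, 6/65) → index 0
j=1: u_1=5/36 ∈ [6/65, 3/13) → index 1
j=2: u_2=2/9 ∈ [6/65, 3/13) → index 1
j=3: u_3=11/36 ∈ [19/65, 28/65) → index 3
j=4: u_4=7/18 ∈ [19/65, 28/65) → index 3
j=5: u_5=17/36 ∈ [28/65, 37/65) → index 4
j=6: u_6=5/9 ∈ [28/65, 37/65) → index 4
j=7: u_7=23/36 ∈ [3/5, 46/65) → index 6
j=8: u_8=13/18 ∈ [46/65, 51/65) → index 7
j=9: u_9=29/36 ∈ [51/65, 53/65) → index 8
j=10: u_10=8/9 ∈ [56/65, 63/65) → index 10
j=11: u_11=35/36 ∈ [63/65, 1) → index 11

0 1 1 3 3 4 4 6 7 8 10 11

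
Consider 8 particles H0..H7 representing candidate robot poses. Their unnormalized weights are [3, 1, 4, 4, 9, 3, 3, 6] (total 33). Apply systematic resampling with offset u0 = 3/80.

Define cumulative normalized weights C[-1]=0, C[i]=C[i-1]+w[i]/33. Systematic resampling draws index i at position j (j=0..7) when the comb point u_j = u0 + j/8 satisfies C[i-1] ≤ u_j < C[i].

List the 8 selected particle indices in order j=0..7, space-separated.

C = [1/11, 4/33, 8/33, 4/11, 7/11, 8/11, 9/11, 1]
j=0: u_0=3/80 ∈ [0, 1/11) → index 0
j=1: u_1=13/80 ∈ [4/33, 8/33) → index 2
j=2: u_2=23/80 ∈ [8/33, 4/11) → index 3
j=3: u_3=33/80 ∈ [4/11, 7/11) → index 4
j=4: u_4=43/80 ∈ [4/11, 7/11) → index 4
j=5: u_5=53/80 ∈ [7/11, 8/11) → index 5
j=6: u_6=63/80 ∈ [8/11, 9/11) → index 6
j=7: u_7=73/80 ∈ [9/11, 1) → index 7

0 2 3 4 4 5 6 7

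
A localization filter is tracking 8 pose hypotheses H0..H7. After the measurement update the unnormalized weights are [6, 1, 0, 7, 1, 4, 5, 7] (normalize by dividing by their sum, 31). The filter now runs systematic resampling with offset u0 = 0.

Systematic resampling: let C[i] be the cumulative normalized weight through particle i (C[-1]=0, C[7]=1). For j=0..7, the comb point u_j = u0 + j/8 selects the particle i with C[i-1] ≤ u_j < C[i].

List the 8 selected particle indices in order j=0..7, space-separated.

C = [6/31, 7/31, 7/31, 14/31, 15/31, 19/31, 24/31, 1]
j=0: u_0=0 ∈ [0, 6/31) → index 0
j=1: u_1=1/8 ∈ [0, 6/31) → index 0
j=2: u_2=1/4 ∈ [7/31, 14/31) → index 3
j=3: u_3=3/8 ∈ [7/31, 14/31) → index 3
j=4: u_4=1/2 ∈ [15/31, 19/31) → index 5
j=5: u_5=5/8 ∈ [19/31, 24/31) → index 6
j=6: u_6=3/4 ∈ [19/31, 24/31) → index 6
j=7: u_7=7/8 ∈ [24/31, 1) → index 7

0 0 3 3 5 6 6 7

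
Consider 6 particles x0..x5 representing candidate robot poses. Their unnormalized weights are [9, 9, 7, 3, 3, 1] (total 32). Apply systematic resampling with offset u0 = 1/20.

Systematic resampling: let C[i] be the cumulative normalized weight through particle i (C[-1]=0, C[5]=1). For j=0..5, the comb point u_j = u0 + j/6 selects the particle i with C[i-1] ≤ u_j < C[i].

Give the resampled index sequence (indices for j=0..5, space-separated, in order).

C = [9/32, 9/16, 25/32, 7/8, 31/32, 1]
j=0: u_0=1/20 ∈ [0, 9/32) → index 0
j=1: u_1=13/60 ∈ [0, 9/32) → index 0
j=2: u_2=23/60 ∈ [9/32, 9/16) → index 1
j=3: u_3=11/20 ∈ [9/32, 9/16) → index 1
j=4: u_4=43/60 ∈ [9/16, 25/32) → index 2
j=5: u_5=53/60 ∈ [7/8, 31/32) → index 4

0 0 1 1 2 4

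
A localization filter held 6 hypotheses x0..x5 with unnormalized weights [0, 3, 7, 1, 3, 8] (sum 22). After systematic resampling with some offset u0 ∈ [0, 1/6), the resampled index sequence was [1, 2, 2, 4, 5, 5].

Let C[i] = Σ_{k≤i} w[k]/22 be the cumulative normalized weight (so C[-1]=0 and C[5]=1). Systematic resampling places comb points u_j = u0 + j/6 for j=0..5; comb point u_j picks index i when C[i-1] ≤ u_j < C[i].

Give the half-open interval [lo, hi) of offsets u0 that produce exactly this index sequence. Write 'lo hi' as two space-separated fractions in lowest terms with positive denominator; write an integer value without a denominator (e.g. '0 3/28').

0 4/33

C = [0, 3/22, 5/11, 1/2, 7/11, 1]
j=0 picked index 1: u0 ∈ [0, 3/22)
j=1 picked index 2: u0 ∈ [-1/33, 19/66)
j=2 picked index 2: u0 ∈ [-13/66, 4/33)
j=3 picked index 4: u0 ∈ [0, 3/22)
j=4 picked index 5: u0 ∈ [-1/33, 1/3)
j=5 picked index 5: u0 ∈ [-13/66, 1/6)
intersection: [0, 4/33)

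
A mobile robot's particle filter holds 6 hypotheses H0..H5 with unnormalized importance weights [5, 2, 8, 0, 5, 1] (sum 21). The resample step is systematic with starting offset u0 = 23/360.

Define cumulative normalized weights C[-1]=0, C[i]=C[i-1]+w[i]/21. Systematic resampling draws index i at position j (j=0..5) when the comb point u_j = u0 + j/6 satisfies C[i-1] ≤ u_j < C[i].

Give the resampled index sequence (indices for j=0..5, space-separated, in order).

C = [5/21, 1/3, 5/7, 5/7, 20/21, 1]
j=0: u_0=23/360 ∈ [0, 5/21) → index 0
j=1: u_1=83/360 ∈ [0, 5/21) → index 0
j=2: u_2=143/360 ∈ [1/3, 5/7) → index 2
j=3: u_3=203/360 ∈ [1/3, 5/7) → index 2
j=4: u_4=263/360 ∈ [5/7, 20/21) → index 4
j=5: u_5=323/360 ∈ [5/7, 20/21) → index 4

0 0 2 2 4 4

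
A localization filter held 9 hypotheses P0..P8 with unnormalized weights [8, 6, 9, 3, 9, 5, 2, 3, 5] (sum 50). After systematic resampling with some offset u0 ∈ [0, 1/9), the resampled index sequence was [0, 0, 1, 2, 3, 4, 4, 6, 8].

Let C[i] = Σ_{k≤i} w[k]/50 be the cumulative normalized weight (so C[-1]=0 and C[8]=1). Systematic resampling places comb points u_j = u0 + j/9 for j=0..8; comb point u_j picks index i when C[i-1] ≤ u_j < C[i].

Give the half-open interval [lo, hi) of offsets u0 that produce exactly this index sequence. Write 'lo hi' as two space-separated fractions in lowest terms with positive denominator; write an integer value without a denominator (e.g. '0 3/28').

C = [4/25, 7/25, 23/50, 13/25, 7/10, 4/5, 21/25, 9/10, 1]
j=0 picked index 0: u0 ∈ [0, 4/25)
j=1 picked index 0: u0 ∈ [-1/9, 11/225)
j=2 picked index 1: u0 ∈ [-14/225, 13/225)
j=3 picked index 2: u0 ∈ [-4/75, 19/150)
j=4 picked index 3: u0 ∈ [7/450, 17/225)
j=5 picked index 4: u0 ∈ [-8/225, 13/90)
j=6 picked index 4: u0 ∈ [-11/75, 1/30)
j=7 picked index 6: u0 ∈ [1/45, 14/225)
j=8 picked index 8: u0 ∈ [1/90, 1/9)
intersection: [1/45, 1/30)

1/45 1/30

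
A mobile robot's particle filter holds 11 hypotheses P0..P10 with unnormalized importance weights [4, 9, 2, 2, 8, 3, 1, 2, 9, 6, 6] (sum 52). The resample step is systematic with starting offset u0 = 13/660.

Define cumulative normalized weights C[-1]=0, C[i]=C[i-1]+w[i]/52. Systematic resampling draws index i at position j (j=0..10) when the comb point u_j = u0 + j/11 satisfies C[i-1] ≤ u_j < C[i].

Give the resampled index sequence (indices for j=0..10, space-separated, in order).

C = [1/13, 1/4, 15/52, 17/52, 25/52, 7/13, 29/52, 31/52, 10/13, 23/26, 1]
j=0: u_0=13/660 ∈ [0, 1/13) → index 0
j=1: u_1=73/660 ∈ [1/13, 1/4) → index 1
j=2: u_2=133/660 ∈ [1/13, 1/4) → index 1
j=3: u_3=193/660 ∈ [15/52, 17/52) → index 3
j=4: u_4=23/60 ∈ [17/52, 25/52) → index 4
j=5: u_5=313/660 ∈ [17/52, 25/52) → index 4
j=6: u_6=373/660 ∈ [29/52, 31/52) → index 7
j=7: u_7=433/660 ∈ [31/52, 10/13) → index 8
j=8: u_8=493/660 ∈ [31/52, 10/13) → index 8
j=9: u_9=553/660 ∈ [10/13, 23/26) → index 9
j=10: u_10=613/660 ∈ [23/26, 1) → index 10

0 1 1 3 4 4 7 8 8 9 10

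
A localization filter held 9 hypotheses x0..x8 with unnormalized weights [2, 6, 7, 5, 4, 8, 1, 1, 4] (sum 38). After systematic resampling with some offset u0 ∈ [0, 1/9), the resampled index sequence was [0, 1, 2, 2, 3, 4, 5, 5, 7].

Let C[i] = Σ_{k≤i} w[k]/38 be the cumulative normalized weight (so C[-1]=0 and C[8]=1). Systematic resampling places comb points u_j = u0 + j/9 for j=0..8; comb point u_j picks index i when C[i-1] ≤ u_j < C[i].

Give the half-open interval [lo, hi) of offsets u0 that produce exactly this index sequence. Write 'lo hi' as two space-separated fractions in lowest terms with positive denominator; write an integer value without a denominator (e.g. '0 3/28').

C = [1/19, 4/19, 15/38, 10/19, 12/19, 16/19, 33/38, 17/19, 1]
j=0 picked index 0: u0 ∈ [0, 1/19)
j=1 picked index 1: u0 ∈ [-10/171, 17/171)
j=2 picked index 2: u0 ∈ [-2/171, 59/342)
j=3 picked index 2: u0 ∈ [-7/57, 7/114)
j=4 picked index 3: u0 ∈ [-17/342, 14/171)
j=5 picked index 4: u0 ∈ [-5/171, 13/171)
j=6 picked index 5: u0 ∈ [-2/57, 10/57)
j=7 picked index 5: u0 ∈ [-25/171, 11/171)
j=8 picked index 7: u0 ∈ [-7/342, 1/171)
intersection: [0, 1/171)

0 1/171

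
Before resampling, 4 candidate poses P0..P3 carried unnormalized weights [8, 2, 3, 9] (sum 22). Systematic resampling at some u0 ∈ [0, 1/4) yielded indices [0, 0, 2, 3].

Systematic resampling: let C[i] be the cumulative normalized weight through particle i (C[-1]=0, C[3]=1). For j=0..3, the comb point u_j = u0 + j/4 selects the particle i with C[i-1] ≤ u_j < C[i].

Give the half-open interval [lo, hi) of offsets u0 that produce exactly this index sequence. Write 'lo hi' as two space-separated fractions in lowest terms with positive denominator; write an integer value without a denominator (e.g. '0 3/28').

0 1/11

C = [4/11, 5/11, 13/22, 1]
j=0 picked index 0: u0 ∈ [0, 4/11)
j=1 picked index 0: u0 ∈ [-1/4, 5/44)
j=2 picked index 2: u0 ∈ [-1/22, 1/11)
j=3 picked index 3: u0 ∈ [-7/44, 1/4)
intersection: [0, 1/11)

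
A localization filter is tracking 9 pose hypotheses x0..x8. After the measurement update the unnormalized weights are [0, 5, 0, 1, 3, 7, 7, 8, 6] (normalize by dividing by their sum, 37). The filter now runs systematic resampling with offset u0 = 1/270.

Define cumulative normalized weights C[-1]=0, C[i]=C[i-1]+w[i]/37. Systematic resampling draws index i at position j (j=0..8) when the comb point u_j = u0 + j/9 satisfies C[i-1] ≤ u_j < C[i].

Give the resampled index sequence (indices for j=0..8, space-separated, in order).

C = [0, 5/37, 5/37, 6/37, 9/37, 16/37, 23/37, 31/37, 1]
j=0: u_0=1/270 ∈ [0, 5/37) → index 1
j=1: u_1=31/270 ∈ [0, 5/37) → index 1
j=2: u_2=61/270 ∈ [6/37, 9/37) → index 4
j=3: u_3=91/270 ∈ [9/37, 16/37) → index 5
j=4: u_4=121/270 ∈ [16/37, 23/37) → index 6
j=5: u_5=151/270 ∈ [16/37, 23/37) → index 6
j=6: u_6=181/270 ∈ [23/37, 31/37) → index 7
j=7: u_7=211/270 ∈ [23/37, 31/37) → index 7
j=8: u_8=241/270 ∈ [31/37, 1) → index 8

1 1 4 5 6 6 7 7 8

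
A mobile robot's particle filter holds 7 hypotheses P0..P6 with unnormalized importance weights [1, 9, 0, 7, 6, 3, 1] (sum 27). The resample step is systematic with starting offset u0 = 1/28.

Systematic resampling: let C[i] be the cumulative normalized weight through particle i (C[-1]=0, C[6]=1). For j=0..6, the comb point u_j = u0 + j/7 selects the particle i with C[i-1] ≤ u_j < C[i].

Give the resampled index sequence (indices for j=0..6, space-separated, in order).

C = [1/27, 10/27, 10/27, 17/27, 23/27, 26/27, 1]
j=0: u_0=1/28 ∈ [0, 1/27) → index 0
j=1: u_1=5/28 ∈ [1/27, 10/27) → index 1
j=2: u_2=9/28 ∈ [1/27, 10/27) → index 1
j=3: u_3=13/28 ∈ [10/27, 17/27) → index 3
j=4: u_4=17/28 ∈ [10/27, 17/27) → index 3
j=5: u_5=3/4 ∈ [17/27, 23/27) → index 4
j=6: u_6=25/28 ∈ [23/27, 26/27) → index 5

0 1 1 3 3 4 5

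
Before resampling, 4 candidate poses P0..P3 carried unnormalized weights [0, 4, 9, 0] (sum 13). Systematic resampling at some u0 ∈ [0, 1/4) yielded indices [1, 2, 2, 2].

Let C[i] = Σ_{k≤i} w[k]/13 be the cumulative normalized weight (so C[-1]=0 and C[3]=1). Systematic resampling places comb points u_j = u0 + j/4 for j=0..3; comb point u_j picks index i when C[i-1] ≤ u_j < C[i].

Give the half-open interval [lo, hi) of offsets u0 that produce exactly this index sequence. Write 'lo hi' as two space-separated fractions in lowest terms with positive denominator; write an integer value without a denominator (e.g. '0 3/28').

3/52 1/4

C = [0, 4/13, 1, 1]
j=0 picked index 1: u0 ∈ [0, 4/13)
j=1 picked index 2: u0 ∈ [3/52, 3/4)
j=2 picked index 2: u0 ∈ [-5/26, 1/2)
j=3 picked index 2: u0 ∈ [-23/52, 1/4)
intersection: [3/52, 1/4)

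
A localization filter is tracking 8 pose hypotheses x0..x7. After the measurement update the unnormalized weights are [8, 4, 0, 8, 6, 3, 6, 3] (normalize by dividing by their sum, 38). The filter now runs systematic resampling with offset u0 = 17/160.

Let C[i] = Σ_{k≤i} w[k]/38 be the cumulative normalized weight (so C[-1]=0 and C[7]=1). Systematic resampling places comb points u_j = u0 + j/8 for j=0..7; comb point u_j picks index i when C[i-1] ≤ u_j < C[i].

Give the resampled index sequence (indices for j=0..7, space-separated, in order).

0 1 3 3 4 5 6 7

C = [4/19, 6/19, 6/19, 10/19, 13/19, 29/38, 35/38, 1]
j=0: u_0=17/160 ∈ [0, 4/19) → index 0
j=1: u_1=37/160 ∈ [4/19, 6/19) → index 1
j=2: u_2=57/160 ∈ [6/19, 10/19) → index 3
j=3: u_3=77/160 ∈ [6/19, 10/19) → index 3
j=4: u_4=97/160 ∈ [10/19, 13/19) → index 4
j=5: u_5=117/160 ∈ [13/19, 29/38) → index 5
j=6: u_6=137/160 ∈ [29/38, 35/38) → index 6
j=7: u_7=157/160 ∈ [35/38, 1) → index 7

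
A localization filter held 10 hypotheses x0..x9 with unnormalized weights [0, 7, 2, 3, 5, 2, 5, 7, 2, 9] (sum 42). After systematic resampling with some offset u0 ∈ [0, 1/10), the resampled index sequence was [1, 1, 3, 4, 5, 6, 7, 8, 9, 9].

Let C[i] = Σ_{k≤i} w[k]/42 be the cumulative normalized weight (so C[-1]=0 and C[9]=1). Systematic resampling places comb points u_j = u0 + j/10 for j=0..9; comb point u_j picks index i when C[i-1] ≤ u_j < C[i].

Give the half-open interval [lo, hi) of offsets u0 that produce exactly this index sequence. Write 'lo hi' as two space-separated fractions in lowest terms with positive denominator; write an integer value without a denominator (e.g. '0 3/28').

4/105 11/210

C = [0, 1/6, 3/14, 2/7, 17/42, 19/42, 4/7, 31/42, 11/14, 1]
j=0 picked index 1: u0 ∈ [0, 1/6)
j=1 picked index 1: u0 ∈ [-1/10, 1/15)
j=2 picked index 3: u0 ∈ [1/70, 3/35)
j=3 picked index 4: u0 ∈ [-1/70, 11/105)
j=4 picked index 5: u0 ∈ [1/210, 11/210)
j=5 picked index 6: u0 ∈ [-1/21, 1/14)
j=6 picked index 7: u0 ∈ [-1/35, 29/210)
j=7 picked index 8: u0 ∈ [4/105, 3/35)
j=8 picked index 9: u0 ∈ [-1/70, 1/5)
j=9 picked index 9: u0 ∈ [-4/35, 1/10)
intersection: [4/105, 11/210)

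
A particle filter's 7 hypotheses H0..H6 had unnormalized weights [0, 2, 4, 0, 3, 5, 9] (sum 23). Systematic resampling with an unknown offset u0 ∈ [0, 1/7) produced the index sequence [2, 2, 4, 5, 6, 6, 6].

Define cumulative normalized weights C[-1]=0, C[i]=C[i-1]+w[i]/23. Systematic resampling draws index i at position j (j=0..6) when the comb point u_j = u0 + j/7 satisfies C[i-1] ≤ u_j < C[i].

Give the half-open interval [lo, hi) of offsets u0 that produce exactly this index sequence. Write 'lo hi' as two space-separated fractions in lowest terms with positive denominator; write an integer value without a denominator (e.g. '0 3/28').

C = [0, 2/23, 6/23, 6/23, 9/23, 14/23, 1]
j=0 picked index 2: u0 ∈ [2/23, 6/23)
j=1 picked index 2: u0 ∈ [-9/161, 19/161)
j=2 picked index 4: u0 ∈ [-4/161, 17/161)
j=3 picked index 5: u0 ∈ [-6/161, 29/161)
j=4 picked index 6: u0 ∈ [6/161, 3/7)
j=5 picked index 6: u0 ∈ [-17/161, 2/7)
j=6 picked index 6: u0 ∈ [-40/161, 1/7)
intersection: [2/23, 17/161)

2/23 17/161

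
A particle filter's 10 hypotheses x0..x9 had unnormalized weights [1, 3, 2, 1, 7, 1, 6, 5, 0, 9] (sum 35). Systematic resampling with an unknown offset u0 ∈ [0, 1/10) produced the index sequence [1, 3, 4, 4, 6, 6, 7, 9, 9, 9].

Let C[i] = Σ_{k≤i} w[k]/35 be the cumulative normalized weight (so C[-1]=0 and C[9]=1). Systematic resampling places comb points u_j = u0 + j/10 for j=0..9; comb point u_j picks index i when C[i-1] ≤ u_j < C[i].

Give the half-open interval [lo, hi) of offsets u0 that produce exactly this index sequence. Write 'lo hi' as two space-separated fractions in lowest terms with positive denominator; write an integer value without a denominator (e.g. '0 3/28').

C = [1/35, 4/35, 6/35, 1/5, 2/5, 3/7, 3/5, 26/35, 26/35, 1]
j=0 picked index 1: u0 ∈ [1/35, 4/35)
j=1 picked index 3: u0 ∈ [1/14, 1/10)
j=2 picked index 4: u0 ∈ [0, 1/5)
j=3 picked index 4: u0 ∈ [-1/10, 1/10)
j=4 picked index 6: u0 ∈ [1/35, 1/5)
j=5 picked index 6: u0 ∈ [-1/14, 1/10)
j=6 picked index 7: u0 ∈ [0, 1/7)
j=7 picked index 9: u0 ∈ [3/70, 3/10)
j=8 picked index 9: u0 ∈ [-2/35, 1/5)
j=9 picked index 9: u0 ∈ [-11/70, 1/10)
intersection: [1/14, 1/10)

1/14 1/10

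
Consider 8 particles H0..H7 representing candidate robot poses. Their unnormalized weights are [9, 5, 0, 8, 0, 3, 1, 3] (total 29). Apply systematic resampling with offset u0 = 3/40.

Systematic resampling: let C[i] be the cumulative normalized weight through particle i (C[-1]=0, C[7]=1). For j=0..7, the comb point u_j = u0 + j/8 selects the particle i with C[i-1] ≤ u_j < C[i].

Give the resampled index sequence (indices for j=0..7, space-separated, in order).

0 0 1 1 3 3 5 7

C = [9/29, 14/29, 14/29, 22/29, 22/29, 25/29, 26/29, 1]
j=0: u_0=3/40 ∈ [0, 9/29) → index 0
j=1: u_1=1/5 ∈ [0, 9/29) → index 0
j=2: u_2=13/40 ∈ [9/29, 14/29) → index 1
j=3: u_3=9/20 ∈ [9/29, 14/29) → index 1
j=4: u_4=23/40 ∈ [14/29, 22/29) → index 3
j=5: u_5=7/10 ∈ [14/29, 22/29) → index 3
j=6: u_6=33/40 ∈ [22/29, 25/29) → index 5
j=7: u_7=19/20 ∈ [26/29, 1) → index 7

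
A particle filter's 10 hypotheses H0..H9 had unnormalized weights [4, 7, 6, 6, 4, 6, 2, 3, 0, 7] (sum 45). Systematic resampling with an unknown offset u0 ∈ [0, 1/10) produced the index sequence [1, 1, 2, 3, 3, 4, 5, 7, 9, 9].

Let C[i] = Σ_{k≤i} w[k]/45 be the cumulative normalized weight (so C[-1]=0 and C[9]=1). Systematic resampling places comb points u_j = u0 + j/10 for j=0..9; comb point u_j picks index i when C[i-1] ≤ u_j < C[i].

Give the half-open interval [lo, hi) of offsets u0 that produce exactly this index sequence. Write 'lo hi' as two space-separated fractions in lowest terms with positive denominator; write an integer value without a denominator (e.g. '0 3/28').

C = [4/45, 11/45, 17/45, 23/45, 3/5, 11/15, 7/9, 38/45, 38/45, 1]
j=0 picked index 1: u0 ∈ [4/45, 11/45)
j=1 picked index 1: u0 ∈ [-1/90, 13/90)
j=2 picked index 2: u0 ∈ [2/45, 8/45)
j=3 picked index 3: u0 ∈ [7/90, 19/90)
j=4 picked index 3: u0 ∈ [-1/45, 1/9)
j=5 picked index 4: u0 ∈ [1/90, 1/10)
j=6 picked index 5: u0 ∈ [0, 2/15)
j=7 picked index 7: u0 ∈ [7/90, 13/90)
j=8 picked index 9: u0 ∈ [2/45, 1/5)
j=9 picked index 9: u0 ∈ [-1/18, 1/10)
intersection: [4/45, 1/10)

4/45 1/10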